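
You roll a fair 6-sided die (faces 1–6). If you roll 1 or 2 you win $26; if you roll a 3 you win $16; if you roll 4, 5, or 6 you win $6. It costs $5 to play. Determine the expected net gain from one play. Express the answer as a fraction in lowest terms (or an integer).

E[payout] = (1/2)·6 + (1/6)·16 + (1/3)·26 = 43/3
Expected profit = 43/3 − 5 = 28/3

28/3 dollars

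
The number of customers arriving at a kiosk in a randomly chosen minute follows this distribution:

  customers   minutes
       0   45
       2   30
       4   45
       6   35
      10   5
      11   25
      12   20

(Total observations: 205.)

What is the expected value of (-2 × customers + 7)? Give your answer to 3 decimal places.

-2.902

Total = 205, so P(customers=0) = 45/205, etc.
E[-2x+7] = (9/41)·7 + (6/41)·3 + (9/41)·(-1) + (7/41)·(-5) + (1/41)·(-13) + (5/41)·(-15) + (4/41)·(-17)
     = -119/41 ≈ -2.902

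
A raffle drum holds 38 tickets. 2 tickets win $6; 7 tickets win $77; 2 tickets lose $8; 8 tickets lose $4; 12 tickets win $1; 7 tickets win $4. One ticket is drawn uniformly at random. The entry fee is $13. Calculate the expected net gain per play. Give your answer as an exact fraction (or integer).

49/38 dollars

E[payout] = (2/38)·6 + (7/38)·77 + (2/38)·(-8) + (8/38)·(-4) + (12/38)·1 + (7/38)·4 = 543/38
Expected profit = 543/38 − 13 = 49/38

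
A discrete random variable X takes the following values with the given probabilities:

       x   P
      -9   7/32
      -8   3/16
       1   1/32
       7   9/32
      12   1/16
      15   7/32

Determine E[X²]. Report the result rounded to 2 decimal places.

E[X²] = (7/32)·81 + (3/16)·64 + (1/32)·1 + (9/32)·49 + (1/16)·144 + (7/32)·225
     = 407/4 ≈ 101.75

101.75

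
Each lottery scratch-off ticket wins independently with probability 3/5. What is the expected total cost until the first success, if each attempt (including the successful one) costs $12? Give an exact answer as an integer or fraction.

$20

E[#attempts] = 1/p = 5/3; E[cost] = 12·5/3 = 20.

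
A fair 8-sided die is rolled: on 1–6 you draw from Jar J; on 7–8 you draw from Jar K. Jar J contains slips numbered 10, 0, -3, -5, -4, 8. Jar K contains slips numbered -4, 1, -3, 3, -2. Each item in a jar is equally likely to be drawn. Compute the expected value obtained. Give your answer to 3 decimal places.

E[X | Jar J] = (10 + 0 − 3 − 5 − 4 + 8)/6 = 1
E[X | Jar K] = (-4 + 1 − 3 + 3 − 2)/5 = -1
E[X] = (3/4)·1 + (1/4)·(-1) = 1/2 ≈ 0.500

0.500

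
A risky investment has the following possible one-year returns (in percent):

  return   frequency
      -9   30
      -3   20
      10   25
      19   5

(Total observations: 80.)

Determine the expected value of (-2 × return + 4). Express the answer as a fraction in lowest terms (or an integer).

Total = 80, so P(return=-9) = 30/80, etc.
E[-2x+4] = (3/8)·22 + (1/4)·10 + (5/16)·(-16) + (1/16)·(-34)
     = 29/8

29/8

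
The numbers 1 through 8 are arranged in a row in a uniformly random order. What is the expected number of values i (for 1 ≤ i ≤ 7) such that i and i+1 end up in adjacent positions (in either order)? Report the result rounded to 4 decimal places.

For each i ∈ {1,…,7}, let Xᵢ = 1 if i and i+1 are adjacent. P(Xᵢ=1) = 2·(8−1)!/8! = 2/8.
By linearity, E[ΣXᵢ] = (7)·(2/8) = 7/4.
≈ 1.7500

1.7500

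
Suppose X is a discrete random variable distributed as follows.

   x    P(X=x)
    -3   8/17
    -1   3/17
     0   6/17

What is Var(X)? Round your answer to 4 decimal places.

1.8893

E[X] = (8/17)·(-3) + (3/17)·(-1) + (6/17)·0 = -27/17
E[X²] = (8/17)·9 + (3/17)·1 + (6/17)·0 = 75/17
Var(X) = 75/17 − (-27/17)² = 546/289 ≈ 1.8893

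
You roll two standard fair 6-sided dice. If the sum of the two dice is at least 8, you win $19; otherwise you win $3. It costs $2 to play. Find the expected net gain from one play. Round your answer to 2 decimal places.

E[payout] = (7/12)·3 + (5/12)·19 = 29/3
Expected profit = 29/3 − 2 = 23/3 ≈ $7.67

$7.67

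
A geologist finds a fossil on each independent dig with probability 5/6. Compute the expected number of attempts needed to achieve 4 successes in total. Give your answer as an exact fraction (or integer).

24/5

By linearity (sum of 4 independent geometric waits), E[trials] = 4/p = 4/(5/6) = 24/5.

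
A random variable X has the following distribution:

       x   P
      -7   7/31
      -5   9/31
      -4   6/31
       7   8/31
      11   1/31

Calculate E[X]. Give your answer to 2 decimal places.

E[X] = (7/31)·(-7) + (9/31)·(-5) + (6/31)·(-4) + (8/31)·7 + (1/31)·11
     = -51/31 ≈ -1.65

-1.65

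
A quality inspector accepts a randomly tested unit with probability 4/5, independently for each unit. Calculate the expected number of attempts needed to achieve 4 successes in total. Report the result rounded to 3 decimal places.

By linearity (sum of 4 independent geometric waits), E[trials] = 4/p = 4/(4/5) = 5.
≈ 5.000

5.000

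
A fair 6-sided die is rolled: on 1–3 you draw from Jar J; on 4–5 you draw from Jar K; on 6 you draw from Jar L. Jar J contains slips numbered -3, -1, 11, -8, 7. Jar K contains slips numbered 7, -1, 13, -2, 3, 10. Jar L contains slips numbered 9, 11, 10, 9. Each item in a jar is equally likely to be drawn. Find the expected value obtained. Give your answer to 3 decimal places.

3.892

E[X | Jar J] = (-3 − 1 + 11 − 8 + 7)/5 = 6/5
E[X | Jar K] = (7 − 1 + 13 − 2 + 3 + 10)/6 = 5
E[X | Jar L] = (9 + 11 + 10 + 9)/4 = 39/4
E[X] = (1/2)·6/5 + (1/3)·5 + (1/6)·39/4 = 467/120 ≈ 3.892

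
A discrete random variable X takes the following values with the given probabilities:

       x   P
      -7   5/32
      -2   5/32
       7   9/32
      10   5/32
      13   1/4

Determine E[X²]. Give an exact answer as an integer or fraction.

1279/16

E[X²] = (5/32)·49 + (5/32)·4 + (9/32)·49 + (5/32)·100 + (1/4)·169
     = 1279/16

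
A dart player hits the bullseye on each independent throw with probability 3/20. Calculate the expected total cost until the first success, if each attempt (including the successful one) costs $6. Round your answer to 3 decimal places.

E[#attempts] = 1/p = 20/3; E[cost] = 6·20/3 = 40.
≈ 40.000

$40.000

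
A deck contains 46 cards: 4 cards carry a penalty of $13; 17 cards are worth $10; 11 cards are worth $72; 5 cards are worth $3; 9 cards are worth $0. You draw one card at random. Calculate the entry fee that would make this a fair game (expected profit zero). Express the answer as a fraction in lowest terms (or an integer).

E[payout] = (4/46)·(-13) + (17/46)·10 + (11/46)·72 + (5/46)·3 + (9/46)·0 = 925/46
Fair fee = E[payout] = 925/46

925/46 dollars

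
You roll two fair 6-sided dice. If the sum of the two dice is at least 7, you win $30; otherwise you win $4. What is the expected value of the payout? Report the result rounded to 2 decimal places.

$19.17

E[payout] = (5/12)·4 + (7/12)·30 = 115/6
≈ $19.17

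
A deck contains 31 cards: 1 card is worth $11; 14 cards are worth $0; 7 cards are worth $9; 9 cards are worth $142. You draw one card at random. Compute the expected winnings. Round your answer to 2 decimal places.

$43.61

E[payout] = (1/31)·11 + (14/31)·0 + (7/31)·9 + (9/31)·142 = 1352/31
≈ $43.61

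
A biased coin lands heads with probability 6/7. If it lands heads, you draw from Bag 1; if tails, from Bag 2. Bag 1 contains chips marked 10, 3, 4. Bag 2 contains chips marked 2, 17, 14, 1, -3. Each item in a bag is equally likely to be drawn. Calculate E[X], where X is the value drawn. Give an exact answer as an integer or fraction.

E[X | Bag 1] = (10 + 3 + 4)/3 = 17/3
E[X | Bag 2] = (2 + 17 + 14 + 1 − 3)/5 = 31/5
E[X] = (6/7)·17/3 + (1/7)·31/5 = 201/35

201/35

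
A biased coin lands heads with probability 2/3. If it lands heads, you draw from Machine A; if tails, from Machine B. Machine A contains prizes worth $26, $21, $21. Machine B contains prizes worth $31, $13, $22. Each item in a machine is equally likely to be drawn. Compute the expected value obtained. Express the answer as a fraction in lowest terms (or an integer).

202/9 dollars

E[X | Machine A] = (26 + 21 + 21)/3 = 68/3
E[X | Machine B] = (31 + 13 + 22)/3 = 22
E[X] = (2/3)·68/3 + (1/3)·22 = 202/9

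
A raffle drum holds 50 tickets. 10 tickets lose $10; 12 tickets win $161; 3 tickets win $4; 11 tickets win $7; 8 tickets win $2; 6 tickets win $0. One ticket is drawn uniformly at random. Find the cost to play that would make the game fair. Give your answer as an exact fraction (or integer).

E[payout] = (10/50)·(-10) + (12/50)·161 + (3/50)·4 + (11/50)·7 + (8/50)·2 + (6/50)·0 = 1937/50
Fair fee = E[payout] = 1937/50

1937/50 dollars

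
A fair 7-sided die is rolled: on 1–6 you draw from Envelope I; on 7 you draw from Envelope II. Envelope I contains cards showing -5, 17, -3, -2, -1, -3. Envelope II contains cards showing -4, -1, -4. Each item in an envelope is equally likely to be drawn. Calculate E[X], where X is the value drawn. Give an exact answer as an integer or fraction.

E[X | Envelope I] = (-5 + 17 − 3 − 2 − 1 − 3)/6 = 1/2
E[X | Envelope II] = (-4 − 1 − 4)/3 = -3
E[X] = (6/7)·1/2 + (1/7)·(-3) = 0

0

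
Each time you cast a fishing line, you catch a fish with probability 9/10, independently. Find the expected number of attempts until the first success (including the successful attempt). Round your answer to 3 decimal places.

1.111

For a geometric distribution, E[trials] = 1/p = 1/(9/10) = 10/9.
≈ 1.111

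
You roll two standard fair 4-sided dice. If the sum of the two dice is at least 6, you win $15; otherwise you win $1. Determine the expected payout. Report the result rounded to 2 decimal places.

$6.25

E[payout] = (5/8)·1 + (3/8)·15 = 25/4
≈ $6.25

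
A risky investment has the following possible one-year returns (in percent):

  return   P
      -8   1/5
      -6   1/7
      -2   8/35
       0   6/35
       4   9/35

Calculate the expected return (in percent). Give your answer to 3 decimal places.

-1.886

E[X] = (1/5)·(-8) + (1/7)·(-6) + (8/35)·(-2) + (6/35)·0 + (9/35)·4
     = -66/35 ≈ -1.886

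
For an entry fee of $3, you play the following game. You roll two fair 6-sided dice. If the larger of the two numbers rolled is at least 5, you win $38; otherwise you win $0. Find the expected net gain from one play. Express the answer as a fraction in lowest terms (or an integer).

163/9 dollars

E[payout] = (4/9)·0 + (5/9)·38 = 190/9
Expected profit = 190/9 − 3 = 163/9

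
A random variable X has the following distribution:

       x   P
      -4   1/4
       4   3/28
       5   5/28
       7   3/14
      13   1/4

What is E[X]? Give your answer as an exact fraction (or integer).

71/14

E[X] = (1/4)·(-4) + (3/28)·4 + (5/28)·5 + (3/14)·7 + (1/4)·13
     = 71/14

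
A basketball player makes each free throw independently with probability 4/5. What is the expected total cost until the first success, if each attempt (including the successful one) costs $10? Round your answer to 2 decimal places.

$12.50

E[#attempts] = 1/p = 5/4; E[cost] = 10·5/4 = 25/2.
≈ 12.50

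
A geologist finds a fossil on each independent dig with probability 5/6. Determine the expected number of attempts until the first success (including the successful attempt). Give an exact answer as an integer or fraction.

For a geometric distribution, E[trials] = 1/p = 1/(5/6) = 6/5.

6/5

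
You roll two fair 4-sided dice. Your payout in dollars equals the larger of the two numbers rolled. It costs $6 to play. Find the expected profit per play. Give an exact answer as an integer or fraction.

Distribution of the larger of the two numbers rolled: 1 w.p. 1/16, 2 w.p. 3/16, 3 w.p. 5/16, 4 w.p. 7/16
E[payout] = (1/16)·1 + (3/16)·2 + (5/16)·3 + (7/16)·4 = 25/8
Expected profit = 25/8 − 6 = -23/8

-23/8 dollars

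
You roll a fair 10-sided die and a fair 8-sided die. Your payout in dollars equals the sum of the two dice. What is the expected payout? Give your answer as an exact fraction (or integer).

$10

Distribution of the sum of the two dice: 2 w.p. 1/80, 3 w.p. 1/40, 4 w.p. 3/80, 5 w.p. 1/20, 6 w.p. 1/16, 7 w.p. 3/40, …
E[payout] = (1/80)·2 + (1/40)·3 + (3/80)·4 + (1/20)·5 + (1/16)·6 + (3/40)·7 + (7/80)·8 + (1/10)·9 + (1/10)·10 + (1/10)·11 + (7/80)·12 + (3/40)·13 + (1/16)·14 + (1/20)·15 + (3/80)·16 + (1/40)·17 + (1/80)·18 = 10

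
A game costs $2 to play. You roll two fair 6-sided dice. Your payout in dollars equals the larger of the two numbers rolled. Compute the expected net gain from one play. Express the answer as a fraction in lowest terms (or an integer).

Distribution of the larger of the two numbers rolled: 1 w.p. 1/36, 2 w.p. 1/12, 3 w.p. 5/36, 4 w.p. 7/36, 5 w.p. 1/4, 6 w.p. 11/36
E[payout] = (1/36)·1 + (1/12)·2 + (5/36)·3 + (7/36)·4 + (1/4)·5 + (11/36)·6 = 161/36
Expected profit = 161/36 − 2 = 89/36

89/36 dollars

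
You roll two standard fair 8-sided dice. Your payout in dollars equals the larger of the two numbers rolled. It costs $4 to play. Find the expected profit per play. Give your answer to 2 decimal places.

$1.81

Distribution of the larger of the two numbers rolled: 1 w.p. 1/64, 2 w.p. 3/64, 3 w.p. 5/64, 4 w.p. 7/64, 5 w.p. 9/64, 6 w.p. 11/64, …
E[payout] = (1/64)·1 + (3/64)·2 + (5/64)·3 + (7/64)·4 + (9/64)·5 + (11/64)·6 + (13/64)·7 + (15/64)·8 = 93/16
Expected profit = 93/16 − 4 = 29/16 ≈ $1.81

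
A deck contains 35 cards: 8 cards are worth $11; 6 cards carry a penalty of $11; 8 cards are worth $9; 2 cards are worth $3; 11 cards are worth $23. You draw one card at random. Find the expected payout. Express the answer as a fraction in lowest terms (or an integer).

E[payout] = (8/35)·11 + (6/35)·(-11) + (8/35)·9 + (2/35)·3 + (11/35)·23 = 353/35

353/35 dollars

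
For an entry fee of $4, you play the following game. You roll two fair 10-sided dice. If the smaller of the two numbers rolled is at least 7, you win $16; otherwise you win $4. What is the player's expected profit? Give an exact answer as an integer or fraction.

48/25 dollars

E[payout] = (21/25)·4 + (4/25)·16 = 148/25
Expected profit = 148/25 − 4 = 48/25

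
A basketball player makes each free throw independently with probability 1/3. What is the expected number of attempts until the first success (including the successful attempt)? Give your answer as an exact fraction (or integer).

3

For a geometric distribution, E[trials] = 1/p = 1/(1/3) = 3.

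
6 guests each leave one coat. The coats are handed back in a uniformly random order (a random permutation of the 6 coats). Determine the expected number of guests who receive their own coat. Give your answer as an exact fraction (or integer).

Let Xᵢ = 1 if person i gets their own coat. For each i, P(Xᵢ=1) = 1/6.
By linearity of expectation, E[X₁+…+X_6] = 6·(1/6) = 1.

1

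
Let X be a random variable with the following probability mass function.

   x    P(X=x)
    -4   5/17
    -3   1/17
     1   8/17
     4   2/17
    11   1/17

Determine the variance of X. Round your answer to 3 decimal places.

14.651

E[X] = (5/17)·(-4) + (1/17)·(-3) + (8/17)·1 + (2/17)·4 + (1/17)·11 = 4/17
E[X²] = (5/17)·16 + (1/17)·9 + (8/17)·1 + (2/17)·16 + (1/17)·121 = 250/17
Var(X) = 250/17 − (4/17)² = 4234/289 ≈ 14.651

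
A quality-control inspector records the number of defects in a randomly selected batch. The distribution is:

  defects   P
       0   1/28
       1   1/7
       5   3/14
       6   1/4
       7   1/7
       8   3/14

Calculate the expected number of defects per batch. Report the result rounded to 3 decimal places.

5.429

E[X] = (1/28)·0 + (1/7)·1 + (3/14)·5 + (1/4)·6 + (1/7)·7 + (3/14)·8
     = 38/7 ≈ 5.429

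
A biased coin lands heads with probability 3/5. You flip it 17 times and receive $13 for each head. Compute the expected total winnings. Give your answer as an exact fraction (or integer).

663/5 dollars

E[#heads] = 17·3/5 = 51/5 (linearity over flips).
E[winnings] = 13·51/5 = 663/5.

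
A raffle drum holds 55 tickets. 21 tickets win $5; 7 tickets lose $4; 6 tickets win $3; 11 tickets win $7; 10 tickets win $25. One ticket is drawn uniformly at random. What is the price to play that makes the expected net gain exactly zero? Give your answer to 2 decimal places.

$7.67

E[payout] = (21/55)·5 + (7/55)·(-4) + (6/55)·3 + (11/55)·7 + (10/55)·25 = 422/55
Fair fee = E[payout] = 422/55 ≈ $7.67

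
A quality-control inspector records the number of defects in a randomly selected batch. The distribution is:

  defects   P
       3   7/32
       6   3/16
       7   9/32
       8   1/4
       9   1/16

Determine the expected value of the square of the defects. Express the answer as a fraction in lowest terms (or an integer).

697/16

E[X²] = (7/32)·9 + (3/16)·36 + (9/32)·49 + (1/4)·64 + (1/16)·81
     = 697/16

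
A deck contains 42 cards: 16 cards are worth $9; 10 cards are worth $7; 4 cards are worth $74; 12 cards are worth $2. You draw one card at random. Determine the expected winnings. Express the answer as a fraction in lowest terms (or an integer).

89/7 dollars

E[payout] = (16/42)·9 + (10/42)·7 + (4/42)·74 + (12/42)·2 = 89/7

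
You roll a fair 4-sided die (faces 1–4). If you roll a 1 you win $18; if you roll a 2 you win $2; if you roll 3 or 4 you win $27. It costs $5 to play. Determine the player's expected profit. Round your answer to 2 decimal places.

E[payout] = (1/4)·2 + (1/4)·18 + (1/2)·27 = 37/2
Expected profit = 37/2 − 5 = 27/2 ≈ $13.50

$13.50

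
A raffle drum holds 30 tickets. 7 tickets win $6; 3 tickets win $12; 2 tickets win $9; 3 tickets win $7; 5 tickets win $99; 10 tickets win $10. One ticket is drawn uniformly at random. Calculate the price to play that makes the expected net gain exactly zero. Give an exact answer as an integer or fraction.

356/15 dollars

E[payout] = (7/30)·6 + (3/30)·12 + (2/30)·9 + (3/30)·7 + (5/30)·99 + (10/30)·10 = 356/15
Fair fee = E[payout] = 356/15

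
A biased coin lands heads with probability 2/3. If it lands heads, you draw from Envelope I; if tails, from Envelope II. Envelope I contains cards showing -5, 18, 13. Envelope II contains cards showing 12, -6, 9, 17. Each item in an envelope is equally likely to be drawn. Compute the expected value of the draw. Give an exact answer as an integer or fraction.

76/9

E[X | Envelope I] = (-5 + 18 + 13)/3 = 26/3
E[X | Envelope II] = (12 − 6 + 9 + 17)/4 = 8
E[X] = (2/3)·26/3 + (1/3)·8 = 76/9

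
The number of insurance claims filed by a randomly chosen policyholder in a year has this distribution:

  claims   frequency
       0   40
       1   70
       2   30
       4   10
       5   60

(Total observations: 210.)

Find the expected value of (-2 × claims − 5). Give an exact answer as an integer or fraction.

Total = 210, so P(claims=0) = 40/210, etc.
E[-2x-5] = (4/21)·(-5) + (1/3)·(-7) + (1/7)·(-9) + (1/21)·(-13) + (2/7)·(-15)
     = -199/21

-199/21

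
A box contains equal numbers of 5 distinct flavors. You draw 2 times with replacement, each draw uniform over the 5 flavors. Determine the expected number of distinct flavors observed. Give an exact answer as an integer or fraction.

9/5

Let Xⱼ=1 if type j appears at least once. P(Xⱼ=1) = 1 − ((5−1)/5)^2 = 9/25.
E[#distinct] = 5·9/25 = 9/5.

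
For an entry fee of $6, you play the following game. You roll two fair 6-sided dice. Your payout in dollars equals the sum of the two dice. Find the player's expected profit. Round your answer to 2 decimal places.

$1.00

Distribution of the sum of the two dice: 2 w.p. 1/36, 3 w.p. 1/18, 4 w.p. 1/12, 5 w.p. 1/9, 6 w.p. 5/36, 7 w.p. 1/6, …
E[payout] = (1/36)·2 + (1/18)·3 + (1/12)·4 + (1/9)·5 + (5/36)·6 + (1/6)·7 + (5/36)·8 + (1/9)·9 + (1/12)·10 + (1/18)·11 + (1/36)·12 = 7
Expected profit = 7 − 6 = 1 ≈ $1.00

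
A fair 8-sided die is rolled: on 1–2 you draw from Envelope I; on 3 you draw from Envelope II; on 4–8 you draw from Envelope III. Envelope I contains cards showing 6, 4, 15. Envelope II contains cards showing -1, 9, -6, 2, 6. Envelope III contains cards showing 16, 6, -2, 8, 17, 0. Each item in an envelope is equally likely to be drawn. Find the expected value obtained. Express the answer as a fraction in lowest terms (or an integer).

E[X | Envelope I] = (6 + 4 + 15)/3 = 25/3
E[X | Envelope II] = (-1 + 9 − 6 + 2 + 6)/5 = 2
E[X | Envelope III] = (16 + 6 − 2 + 8 + 17 + 0)/6 = 15/2
E[X] = (1/4)·25/3 + (1/8)·2 + (5/8)·15/2 = 337/48

337/48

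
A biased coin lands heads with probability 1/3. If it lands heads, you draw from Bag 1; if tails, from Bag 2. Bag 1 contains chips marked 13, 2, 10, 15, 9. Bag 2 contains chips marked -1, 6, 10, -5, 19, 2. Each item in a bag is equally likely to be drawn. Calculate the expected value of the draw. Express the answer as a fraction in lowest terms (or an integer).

302/45

E[X | Bag 1] = (13 + 2 + 10 + 15 + 9)/5 = 49/5
E[X | Bag 2] = (-1 + 6 + 10 − 5 + 19 + 2)/6 = 31/6
E[X] = (1/3)·49/5 + (2/3)·31/6 = 302/45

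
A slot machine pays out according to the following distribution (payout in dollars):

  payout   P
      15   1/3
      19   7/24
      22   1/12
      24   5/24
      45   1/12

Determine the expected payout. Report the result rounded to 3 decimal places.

$21.125

E[X] = (1/3)·15 + (7/24)·19 + (1/12)·22 + (5/24)·24 + (1/12)·45
     = 169/8 ≈ 21.125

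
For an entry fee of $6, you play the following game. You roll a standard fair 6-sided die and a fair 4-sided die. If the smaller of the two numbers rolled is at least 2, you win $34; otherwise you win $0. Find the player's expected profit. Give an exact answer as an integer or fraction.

61/4 dollars

E[payout] = (3/8)·0 + (5/8)·34 = 85/4
Expected profit = 85/4 − 6 = 61/4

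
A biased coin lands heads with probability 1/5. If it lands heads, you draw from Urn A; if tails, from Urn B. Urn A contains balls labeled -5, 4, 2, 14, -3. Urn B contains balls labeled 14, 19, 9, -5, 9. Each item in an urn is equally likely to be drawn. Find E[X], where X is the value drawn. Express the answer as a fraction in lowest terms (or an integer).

E[X | Urn A] = (-5 + 4 + 2 + 14 − 3)/5 = 12/5
E[X | Urn B] = (14 + 19 + 9 − 5 + 9)/5 = 46/5
E[X] = (1/5)·12/5 + (4/5)·46/5 = 196/25

196/25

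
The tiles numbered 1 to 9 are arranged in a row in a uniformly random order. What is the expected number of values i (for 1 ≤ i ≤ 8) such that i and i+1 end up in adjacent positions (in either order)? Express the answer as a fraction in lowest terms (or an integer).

For each i ∈ {1,…,8}, let Xᵢ = 1 if i and i+1 are adjacent. P(Xᵢ=1) = 2·(9−1)!/9! = 2/9.
By linearity, E[ΣXᵢ] = (8)·(2/9) = 16/9.

16/9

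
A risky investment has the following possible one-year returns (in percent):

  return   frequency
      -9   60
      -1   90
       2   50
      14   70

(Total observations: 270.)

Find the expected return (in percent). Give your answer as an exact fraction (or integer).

5/3

Total = 270, so P(return=-9) = 60/270, etc.
E[X] = (2/9)·(-9) + (1/3)·(-1) + (5/27)·2 + (7/27)·14
     = 5/3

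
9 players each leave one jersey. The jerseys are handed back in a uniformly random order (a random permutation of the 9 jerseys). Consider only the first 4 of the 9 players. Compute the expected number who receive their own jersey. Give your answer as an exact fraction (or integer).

Let Xᵢ = 1 if person i gets their own jersey. For each i, P(Xᵢ=1) = 1/9.
By linearity of expectation, E[X₁+…+X_4] = 4·(1/9) = 4/9.

4/9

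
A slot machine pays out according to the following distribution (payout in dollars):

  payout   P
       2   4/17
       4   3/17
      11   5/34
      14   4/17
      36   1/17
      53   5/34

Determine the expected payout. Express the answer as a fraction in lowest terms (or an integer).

E[X] = (4/17)·2 + (3/17)·4 + (5/34)·11 + (4/17)·14 + (1/17)·36 + (5/34)·53
     = 16

$16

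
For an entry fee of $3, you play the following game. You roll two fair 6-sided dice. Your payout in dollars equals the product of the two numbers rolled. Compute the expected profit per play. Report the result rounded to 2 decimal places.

Distribution of the product of the two numbers rolled: 1 w.p. 1/36, 2 w.p. 1/18, 3 w.p. 1/18, 4 w.p. 1/12, 5 w.p. 1/18, 6 w.p. 1/9, …
E[payout] = (1/36)·1 + (1/18)·2 + (1/18)·3 + (1/12)·4 + (1/18)·5 + (1/9)·6 + (1/18)·8 + (1/36)·9 + (1/18)·10 + (1/9)·12 + (1/18)·15 + (1/36)·16 + (1/18)·18 + (1/18)·20 + (1/18)·24 + (1/36)·25 + (1/18)·30 + (1/36)·36 = 49/4
Expected profit = 49/4 − 3 = 37/4 ≈ $9.25

$9.25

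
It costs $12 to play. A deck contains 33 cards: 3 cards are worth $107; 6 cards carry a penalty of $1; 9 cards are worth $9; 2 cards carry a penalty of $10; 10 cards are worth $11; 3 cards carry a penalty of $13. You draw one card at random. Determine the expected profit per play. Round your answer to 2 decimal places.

$1.55

E[payout] = (3/33)·107 + (6/33)·(-1) + (9/33)·9 + (2/33)·(-10) + (10/33)·11 + (3/33)·(-13) = 149/11
Expected profit = 149/11 − 12 = 17/11 ≈ $1.55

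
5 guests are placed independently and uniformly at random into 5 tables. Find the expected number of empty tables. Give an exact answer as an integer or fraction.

1024/625

Let Xⱼ=1 if table j is empty. P(Xⱼ=1) = ((5-1)/5)^5 = 1024/3125.
By linearity, E[#empty] = 5·1024/3125 = 1024/625.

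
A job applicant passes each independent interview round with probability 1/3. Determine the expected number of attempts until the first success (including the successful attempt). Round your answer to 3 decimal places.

3.000

For a geometric distribution, E[trials] = 1/p = 1/(1/3) = 3.
≈ 3.000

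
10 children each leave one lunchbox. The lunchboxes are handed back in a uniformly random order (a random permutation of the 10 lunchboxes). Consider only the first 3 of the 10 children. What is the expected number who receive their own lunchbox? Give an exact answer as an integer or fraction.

Let Xᵢ = 1 if person i gets their own lunchbox. For each i, P(Xᵢ=1) = 1/10.
By linearity of expectation, E[X₁+…+X_3] = 3·(1/10) = 3/10.

3/10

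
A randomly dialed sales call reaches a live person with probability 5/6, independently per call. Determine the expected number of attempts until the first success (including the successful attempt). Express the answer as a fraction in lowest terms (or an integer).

6/5

For a geometric distribution, E[trials] = 1/p = 1/(5/6) = 6/5.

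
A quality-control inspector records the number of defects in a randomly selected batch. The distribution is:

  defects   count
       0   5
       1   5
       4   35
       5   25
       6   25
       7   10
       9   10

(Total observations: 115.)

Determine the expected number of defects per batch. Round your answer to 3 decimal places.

Total = 115, so P(defects=0) = 5/115, etc.
E[X] = (1/23)·0 + (1/23)·1 + (7/23)·4 + (5/23)·5 + (5/23)·6 + (2/23)·7 + (2/23)·9
     = 116/23 ≈ 5.043

5.043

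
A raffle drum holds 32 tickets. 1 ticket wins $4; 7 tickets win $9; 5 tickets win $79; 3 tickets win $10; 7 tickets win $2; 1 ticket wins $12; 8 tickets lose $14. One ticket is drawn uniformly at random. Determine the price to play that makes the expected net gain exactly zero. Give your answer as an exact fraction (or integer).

203/16 dollars

E[payout] = (1/32)·4 + (7/32)·9 + (5/32)·79 + (3/32)·10 + (7/32)·2 + (1/32)·12 + (8/32)·(-14) = 203/16
Fair fee = E[payout] = 203/16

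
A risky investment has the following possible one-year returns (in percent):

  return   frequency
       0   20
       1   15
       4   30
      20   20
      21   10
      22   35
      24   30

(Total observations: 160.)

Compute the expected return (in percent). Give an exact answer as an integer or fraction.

447/32

Total = 160, so P(return=0) = 20/160, etc.
E[X] = (1/8)·0 + (3/32)·1 + (3/16)·4 + (1/8)·20 + (1/16)·21 + (7/32)·22 + (3/16)·24
     = 447/32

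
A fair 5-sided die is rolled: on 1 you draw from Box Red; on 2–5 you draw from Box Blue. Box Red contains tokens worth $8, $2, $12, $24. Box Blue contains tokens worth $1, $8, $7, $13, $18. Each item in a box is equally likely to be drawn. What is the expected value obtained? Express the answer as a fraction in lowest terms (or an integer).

E[X | Box Red] = (8 + 2 + 12 + 24)/4 = 23/2
E[X | Box Blue] = (1 + 8 + 7 + 13 + 18)/5 = 47/5
E[X] = (1/5)·23/2 + (4/5)·47/5 = 491/50

491/50 dollars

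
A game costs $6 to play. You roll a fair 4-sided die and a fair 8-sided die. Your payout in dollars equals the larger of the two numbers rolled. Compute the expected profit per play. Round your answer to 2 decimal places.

Distribution of the larger of the two numbers rolled: 1 w.p. 1/32, 2 w.p. 3/32, 3 w.p. 5/32, 4 w.p. 7/32, 5 w.p. 1/8, 6 w.p. 1/8, …
E[payout] = (1/32)·1 + (3/32)·2 + (5/32)·3 + (7/32)·4 + (1/8)·5 + (1/8)·6 + (1/8)·7 + (1/8)·8 = 77/16
Expected profit = 77/16 − 6 = -19/16 ≈ -$1.19

-$1.19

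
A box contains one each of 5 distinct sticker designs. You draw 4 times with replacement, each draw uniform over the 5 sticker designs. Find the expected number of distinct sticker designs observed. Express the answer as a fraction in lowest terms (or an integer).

Let Xⱼ=1 if type j appears at least once. P(Xⱼ=1) = 1 − ((5−1)/5)^4 = 369/625.
E[#distinct] = 5·369/625 = 369/125.

369/125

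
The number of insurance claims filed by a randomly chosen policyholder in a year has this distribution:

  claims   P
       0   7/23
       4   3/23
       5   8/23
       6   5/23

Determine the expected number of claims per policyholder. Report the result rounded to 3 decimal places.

E[X] = (7/23)·0 + (3/23)·4 + (8/23)·5 + (5/23)·6
     = 82/23 ≈ 3.565

3.565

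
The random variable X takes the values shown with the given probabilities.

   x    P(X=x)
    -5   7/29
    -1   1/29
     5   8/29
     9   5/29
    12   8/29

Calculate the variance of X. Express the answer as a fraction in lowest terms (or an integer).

E[X] = (7/29)·(-5) + (1/29)·(-1) + (8/29)·5 + (5/29)·9 + (8/29)·12 = 5
E[X²] = (7/29)·25 + (1/29)·1 + (8/29)·25 + (5/29)·81 + (8/29)·144 = 1933/29
Var(X) = 1933/29 − (5)² = 1208/29

1208/29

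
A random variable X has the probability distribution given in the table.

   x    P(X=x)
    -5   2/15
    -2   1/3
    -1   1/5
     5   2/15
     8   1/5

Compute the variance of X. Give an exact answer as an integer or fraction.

E[X] = (2/15)·(-5) + (1/3)·(-2) + (1/5)·(-1) + (2/15)·5 + (1/5)·8 = 11/15
E[X²] = (2/15)·25 + (1/3)·4 + (1/5)·1 + (2/15)·25 + (1/5)·64 = 21
Var(X) = 21 − (11/15)² = 4604/225

4604/225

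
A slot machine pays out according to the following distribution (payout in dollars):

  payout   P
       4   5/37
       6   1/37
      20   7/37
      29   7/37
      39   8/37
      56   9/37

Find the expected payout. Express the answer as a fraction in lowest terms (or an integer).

E[X] = (5/37)·4 + (1/37)·6 + (7/37)·20 + (7/37)·29 + (8/37)·39 + (9/37)·56
     = 1185/37

1185/37 dollars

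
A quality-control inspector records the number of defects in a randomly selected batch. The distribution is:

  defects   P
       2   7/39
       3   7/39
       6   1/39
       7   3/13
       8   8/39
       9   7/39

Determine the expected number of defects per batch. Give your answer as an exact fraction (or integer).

77/13

E[X] = (7/39)·2 + (7/39)·3 + (1/39)·6 + (3/13)·7 + (8/39)·8 + (7/39)·9
     = 77/13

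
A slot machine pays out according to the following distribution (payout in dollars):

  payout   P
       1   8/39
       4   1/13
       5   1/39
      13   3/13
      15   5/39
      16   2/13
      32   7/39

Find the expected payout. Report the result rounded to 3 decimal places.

$13.769

E[X] = (8/39)·1 + (1/13)·4 + (1/39)·5 + (3/13)·13 + (5/39)·15 + (2/13)·16 + (7/39)·32
     = 179/13 ≈ 13.769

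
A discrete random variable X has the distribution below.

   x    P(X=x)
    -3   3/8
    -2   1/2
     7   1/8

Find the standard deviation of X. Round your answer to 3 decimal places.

3.152

E[X] = -5/4, E[X²] = 23/2
Var(X) = E[X²] − (E[X])² = 23/2 − 25/16 = 159/16
SD(X) = √(159/16) ≈ 3.152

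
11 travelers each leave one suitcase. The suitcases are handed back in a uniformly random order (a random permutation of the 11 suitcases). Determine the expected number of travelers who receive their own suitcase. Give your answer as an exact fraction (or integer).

1

Let Xᵢ = 1 if person i gets their own suitcase. For each i, P(Xᵢ=1) = 1/11.
By linearity of expectation, E[X₁+…+X_11] = 11·(1/11) = 1.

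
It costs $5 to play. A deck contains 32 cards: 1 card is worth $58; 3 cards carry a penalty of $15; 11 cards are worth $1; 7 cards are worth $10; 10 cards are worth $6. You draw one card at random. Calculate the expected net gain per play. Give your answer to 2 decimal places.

-$0.19

E[payout] = (1/32)·58 + (3/32)·(-15) + (11/32)·1 + (7/32)·10 + (10/32)·6 = 77/16
Expected profit = 77/16 − 5 = -3/16 ≈ -$0.19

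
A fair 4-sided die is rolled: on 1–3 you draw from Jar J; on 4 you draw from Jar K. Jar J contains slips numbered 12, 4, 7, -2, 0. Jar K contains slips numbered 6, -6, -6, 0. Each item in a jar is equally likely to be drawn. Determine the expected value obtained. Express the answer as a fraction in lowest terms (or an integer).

E[X | Jar J] = (12 + 4 + 7 − 2 + 0)/5 = 21/5
E[X | Jar K] = (6 − 6 − 6 + 0)/4 = -3/2
E[X] = (3/4)·21/5 + (1/4)·(-3/2) = 111/40

111/40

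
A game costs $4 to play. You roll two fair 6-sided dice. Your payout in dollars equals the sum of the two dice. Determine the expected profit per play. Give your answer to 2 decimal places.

$3.00

Distribution of the sum of the two dice: 2 w.p. 1/36, 3 w.p. 1/18, 4 w.p. 1/12, 5 w.p. 1/9, 6 w.p. 5/36, 7 w.p. 1/6, …
E[payout] = (1/36)·2 + (1/18)·3 + (1/12)·4 + (1/9)·5 + (5/36)·6 + (1/6)·7 + (5/36)·8 + (1/9)·9 + (1/12)·10 + (1/18)·11 + (1/36)·12 = 7
Expected profit = 7 − 4 = 3 ≈ $3.00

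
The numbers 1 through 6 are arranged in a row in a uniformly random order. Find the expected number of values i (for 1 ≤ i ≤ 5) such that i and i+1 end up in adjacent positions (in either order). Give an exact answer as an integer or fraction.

5/3

For each i ∈ {1,…,5}, let Xᵢ = 1 if i and i+1 are adjacent. P(Xᵢ=1) = 2·(6−1)!/6! = 2/6.
By linearity, E[ΣXᵢ] = (5)·(2/6) = 5/3.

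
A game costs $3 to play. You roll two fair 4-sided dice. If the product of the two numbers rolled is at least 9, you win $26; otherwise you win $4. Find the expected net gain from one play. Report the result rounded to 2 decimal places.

$6.50

E[payout] = (3/4)·4 + (1/4)·26 = 19/2
Expected profit = 19/2 − 3 = 13/2 ≈ $6.50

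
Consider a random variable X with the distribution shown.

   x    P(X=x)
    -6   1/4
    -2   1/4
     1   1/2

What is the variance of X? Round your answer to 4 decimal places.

8.2500

E[X] = (1/4)·(-6) + (1/4)·(-2) + (1/2)·1 = -3/2
E[X²] = (1/4)·36 + (1/4)·4 + (1/2)·1 = 21/2
Var(X) = 21/2 − (-3/2)² = 33/4 ≈ 8.2500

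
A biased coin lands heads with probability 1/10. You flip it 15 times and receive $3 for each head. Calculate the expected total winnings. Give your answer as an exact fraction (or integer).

E[#heads] = 15·1/10 = 3/2 (linearity over flips).
E[winnings] = 3·3/2 = 9/2.

9/2 dollars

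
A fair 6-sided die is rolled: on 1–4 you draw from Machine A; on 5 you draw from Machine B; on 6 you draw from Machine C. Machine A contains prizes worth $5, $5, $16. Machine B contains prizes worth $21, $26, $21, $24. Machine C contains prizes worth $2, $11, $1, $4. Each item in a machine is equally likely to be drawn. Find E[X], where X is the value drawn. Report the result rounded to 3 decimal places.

$10.361

E[X | Machine A] = (5 + 5 + 16)/3 = 26/3
E[X | Machine B] = (21 + 26 + 21 + 24)/4 = 23
E[X | Machine C] = (2 + 11 + 1 + 4)/4 = 9/2
E[X] = (2/3)·26/3 + (1/6)·23 + (1/6)·9/2 = 373/36 ≈ 10.361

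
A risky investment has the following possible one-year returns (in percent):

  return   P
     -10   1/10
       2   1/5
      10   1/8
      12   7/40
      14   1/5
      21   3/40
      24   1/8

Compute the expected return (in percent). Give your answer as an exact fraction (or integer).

E[X] = (1/10)·(-10) + (1/5)·2 + (1/8)·10 + (7/40)·12 + (1/5)·14 + (3/40)·21 + (1/8)·24
     = 81/8

81/8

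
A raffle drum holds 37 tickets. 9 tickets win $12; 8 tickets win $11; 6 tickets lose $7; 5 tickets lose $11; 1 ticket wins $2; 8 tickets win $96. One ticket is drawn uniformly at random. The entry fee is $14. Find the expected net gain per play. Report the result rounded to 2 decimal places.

$9.49

E[payout] = (9/37)·12 + (8/37)·11 + (6/37)·(-7) + (5/37)·(-11) + (1/37)·2 + (8/37)·96 = 869/37
Expected profit = 869/37 − 14 = 351/37 ≈ $9.49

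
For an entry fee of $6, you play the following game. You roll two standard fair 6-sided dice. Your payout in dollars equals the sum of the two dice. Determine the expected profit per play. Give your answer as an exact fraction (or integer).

$1

Distribution of the sum of the two dice: 2 w.p. 1/36, 3 w.p. 1/18, 4 w.p. 1/12, 5 w.p. 1/9, 6 w.p. 5/36, 7 w.p. 1/6, …
E[payout] = (1/36)·2 + (1/18)·3 + (1/12)·4 + (1/9)·5 + (5/36)·6 + (1/6)·7 + (5/36)·8 + (1/9)·9 + (1/12)·10 + (1/18)·11 + (1/36)·12 = 7
Expected profit = 7 − 6 = 1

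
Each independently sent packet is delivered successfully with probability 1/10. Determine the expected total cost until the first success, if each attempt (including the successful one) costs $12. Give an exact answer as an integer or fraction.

E[#attempts] = 1/p = 10; E[cost] = 12·10 = 120.

$120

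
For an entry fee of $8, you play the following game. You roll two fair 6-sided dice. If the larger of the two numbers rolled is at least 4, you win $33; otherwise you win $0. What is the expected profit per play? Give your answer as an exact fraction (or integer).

67/4 dollars

E[payout] = (1/4)·0 + (3/4)·33 = 99/4
Expected profit = 99/4 − 8 = 67/4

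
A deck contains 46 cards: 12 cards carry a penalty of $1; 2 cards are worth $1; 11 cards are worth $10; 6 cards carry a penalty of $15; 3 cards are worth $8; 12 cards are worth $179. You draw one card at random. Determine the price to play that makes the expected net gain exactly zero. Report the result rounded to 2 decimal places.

$47.43

E[payout] = (12/46)·(-1) + (2/46)·1 + (11/46)·10 + (6/46)·(-15) + (3/46)·8 + (12/46)·179 = 1091/23
Fair fee = E[payout] = 1091/23 ≈ $47.43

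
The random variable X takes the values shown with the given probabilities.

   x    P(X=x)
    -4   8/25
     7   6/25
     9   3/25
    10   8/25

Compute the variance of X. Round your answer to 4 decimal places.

36.6976

E[X] = (8/25)·(-4) + (6/25)·7 + (3/25)·9 + (8/25)·10 = 117/25
E[X²] = (8/25)·16 + (6/25)·49 + (3/25)·81 + (8/25)·100 = 293/5
Var(X) = 293/5 − (117/25)² = 22936/625 ≈ 36.6976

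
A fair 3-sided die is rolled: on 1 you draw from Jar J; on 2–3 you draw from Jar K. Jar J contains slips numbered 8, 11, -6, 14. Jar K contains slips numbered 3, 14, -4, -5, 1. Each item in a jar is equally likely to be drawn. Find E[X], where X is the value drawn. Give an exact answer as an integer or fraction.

E[X | Jar J] = (8 + 11 − 6 + 14)/4 = 27/4
E[X | Jar K] = (3 + 14 − 4 − 5 + 1)/5 = 9/5
E[X] = (1/3)·27/4 + (2/3)·9/5 = 69/20

69/20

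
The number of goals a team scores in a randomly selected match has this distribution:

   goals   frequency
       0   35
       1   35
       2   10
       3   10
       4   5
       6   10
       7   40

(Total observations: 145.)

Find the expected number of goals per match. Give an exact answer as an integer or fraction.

89/29

Total = 145, so P(goals=0) = 35/145, etc.
E[X] = (7/29)·0 + (7/29)·1 + (2/29)·2 + (2/29)·3 + (1/29)·4 + (2/29)·6 + (8/29)·7
     = 89/29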